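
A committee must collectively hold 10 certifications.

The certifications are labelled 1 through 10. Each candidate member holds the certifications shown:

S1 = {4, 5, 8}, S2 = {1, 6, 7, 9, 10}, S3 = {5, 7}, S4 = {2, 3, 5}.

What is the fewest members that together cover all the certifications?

3

Take {S1, S2, S4}. Their union is {1, 2, 3, 4, 5, 6, 7, 8, 9, 10}, which is all 10 certifications.
Only S2 contains 1, so S2 is forced; the remaining 5 certifications need at least 2 more members (each remaining member adds at most 3) — so at least 3 members are needed, and 3 is optimal.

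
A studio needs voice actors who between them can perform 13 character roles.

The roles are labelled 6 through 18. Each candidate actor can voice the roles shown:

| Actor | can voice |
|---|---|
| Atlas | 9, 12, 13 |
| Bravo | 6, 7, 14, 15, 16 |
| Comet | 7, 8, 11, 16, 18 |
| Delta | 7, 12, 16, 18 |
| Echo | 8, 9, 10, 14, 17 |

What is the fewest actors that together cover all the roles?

Atlas and Bravo and Comet and Echo together: Atlas ∪ Bravo ∪ Comet ∪ Echo = {6, 7, 8, 9, 10, 11, 12, 13, 14, 15, 16, 17, 18} — every role is covered.
No 3 of the 5 actors cover everything (all 10 combinations miss at least one role), so 4 is optimal.

4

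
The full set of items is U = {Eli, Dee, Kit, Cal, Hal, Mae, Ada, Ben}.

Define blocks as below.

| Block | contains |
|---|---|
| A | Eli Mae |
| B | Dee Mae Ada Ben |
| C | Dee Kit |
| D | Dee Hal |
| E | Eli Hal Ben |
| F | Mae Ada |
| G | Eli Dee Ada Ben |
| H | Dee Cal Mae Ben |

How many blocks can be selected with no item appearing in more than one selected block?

C, E, F are pairwise disjoint (C={Dee,Kit}; E={Eli,Hal,Ben}; F={Mae,Ada}).
Every remaining block overlaps one of these, and no 4 of the listed blocks are pairwise disjoint, so 3 is the maximum.

3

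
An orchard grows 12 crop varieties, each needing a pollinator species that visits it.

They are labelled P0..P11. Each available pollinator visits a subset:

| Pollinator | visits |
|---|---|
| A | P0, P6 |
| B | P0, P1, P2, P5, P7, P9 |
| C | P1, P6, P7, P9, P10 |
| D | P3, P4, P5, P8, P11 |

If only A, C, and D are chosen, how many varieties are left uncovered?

Union of A, C, D = {P0, P1, P3, P4, P5, P6, P7, P8, P9, P10, P11}.
Not covered: P2 — 1 variety.

1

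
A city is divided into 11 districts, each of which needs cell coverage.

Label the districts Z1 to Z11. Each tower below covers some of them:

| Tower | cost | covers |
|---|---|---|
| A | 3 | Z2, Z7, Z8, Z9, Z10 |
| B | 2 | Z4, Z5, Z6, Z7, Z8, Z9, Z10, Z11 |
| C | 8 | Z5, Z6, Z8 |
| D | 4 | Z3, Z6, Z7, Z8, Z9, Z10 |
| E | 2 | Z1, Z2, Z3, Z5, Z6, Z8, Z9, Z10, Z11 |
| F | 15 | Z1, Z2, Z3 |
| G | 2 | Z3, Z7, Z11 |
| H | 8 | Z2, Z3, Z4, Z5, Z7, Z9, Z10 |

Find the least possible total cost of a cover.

4

B, E together cover every district (B ∪ E = {Z1, Z2, Z3, Z4, Z5, Z6, Z7, Z8, Z9, Z10, Z11}); total cost 2 + 2 = 4.
No covering selection has total cost below 4.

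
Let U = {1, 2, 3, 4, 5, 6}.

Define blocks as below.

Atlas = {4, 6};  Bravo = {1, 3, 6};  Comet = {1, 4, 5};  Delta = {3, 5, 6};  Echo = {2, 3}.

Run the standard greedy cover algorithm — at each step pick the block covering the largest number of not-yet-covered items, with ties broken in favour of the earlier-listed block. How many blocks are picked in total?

3

Greedy: pick Bravo (covers 3 new) → pick Comet (covers 2 new) → pick Echo (covers 1 new). Total picks: 3.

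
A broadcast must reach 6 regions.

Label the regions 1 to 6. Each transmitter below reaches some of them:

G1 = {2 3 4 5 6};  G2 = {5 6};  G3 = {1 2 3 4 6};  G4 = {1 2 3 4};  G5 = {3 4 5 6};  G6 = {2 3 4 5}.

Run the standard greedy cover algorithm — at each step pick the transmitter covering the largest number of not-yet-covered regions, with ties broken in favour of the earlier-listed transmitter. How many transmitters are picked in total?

2

Greedy: pick G1 (covers 5 new) → pick G3 (covers 1 new). Total picks: 2.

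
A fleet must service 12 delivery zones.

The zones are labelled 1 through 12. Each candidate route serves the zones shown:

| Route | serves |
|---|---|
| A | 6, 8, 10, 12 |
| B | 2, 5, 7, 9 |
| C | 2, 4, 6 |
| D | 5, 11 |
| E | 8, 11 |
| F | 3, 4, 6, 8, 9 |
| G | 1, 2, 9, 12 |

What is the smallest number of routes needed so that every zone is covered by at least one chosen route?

5

A and B and E and F and G together: A ∪ B ∪ E ∪ F ∪ G = {1, 2, 3, 4, 5, 6, 7, 8, 9, 10, 11, 12} — every zone is covered.
No 4 of the 7 routes cover everything (all 35 combinations miss at least one zone), so 5 is optimal.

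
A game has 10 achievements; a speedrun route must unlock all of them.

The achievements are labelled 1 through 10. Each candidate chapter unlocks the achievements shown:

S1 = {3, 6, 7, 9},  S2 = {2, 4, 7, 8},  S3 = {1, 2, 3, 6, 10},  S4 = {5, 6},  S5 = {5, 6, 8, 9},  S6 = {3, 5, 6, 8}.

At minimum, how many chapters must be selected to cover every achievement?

Take {S2, S3, S5}. Their union is {1, 2, 3, 4, 5, 6, 7, 8, 9, 10}, which is all 10 achievements.
Only S3 contains 1, so S3 is forced; the remaining 5 achievements need at least 2 more chapters (each remaining chapter adds at most 3) — so at least 3 chapters are needed, and 3 is optimal.

3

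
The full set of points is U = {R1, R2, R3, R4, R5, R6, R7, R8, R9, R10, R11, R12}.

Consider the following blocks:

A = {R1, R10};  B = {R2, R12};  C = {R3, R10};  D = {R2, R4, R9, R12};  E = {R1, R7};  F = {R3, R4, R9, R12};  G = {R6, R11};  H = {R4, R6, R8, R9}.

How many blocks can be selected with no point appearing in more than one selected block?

4

B, C, E, H are pairwise disjoint (B={R2,R12}; C={R3,R10}; E={R1,R7}; H={R4,R6,R8,R9}).
Every remaining block overlaps one of these, and no 5 of the listed blocks are pairwise disjoint, so 4 is the maximum.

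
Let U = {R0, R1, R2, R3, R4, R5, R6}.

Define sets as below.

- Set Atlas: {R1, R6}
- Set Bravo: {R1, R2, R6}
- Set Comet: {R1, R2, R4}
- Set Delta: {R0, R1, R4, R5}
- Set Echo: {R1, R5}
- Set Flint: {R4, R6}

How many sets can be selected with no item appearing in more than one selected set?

Echo, Flint are pairwise disjoint (Echo={R1,R5}; Flint={R4,R6}).
Every remaining set overlaps one of these, and no 3 of the listed sets are pairwise disjoint, so 2 is the maximum.

2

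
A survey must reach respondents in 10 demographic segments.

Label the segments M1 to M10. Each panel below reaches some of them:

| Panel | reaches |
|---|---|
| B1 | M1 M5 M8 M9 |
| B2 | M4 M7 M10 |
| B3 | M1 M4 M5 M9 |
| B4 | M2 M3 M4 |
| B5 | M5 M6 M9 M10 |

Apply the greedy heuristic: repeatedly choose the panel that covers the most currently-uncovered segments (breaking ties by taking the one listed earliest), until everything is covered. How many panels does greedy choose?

4

Greedy: pick B1 (covers 4 new) → pick B2 (covers 3 new) → pick B4 (covers 2 new) → pick B5 (covers 1 new). Total picks: 4.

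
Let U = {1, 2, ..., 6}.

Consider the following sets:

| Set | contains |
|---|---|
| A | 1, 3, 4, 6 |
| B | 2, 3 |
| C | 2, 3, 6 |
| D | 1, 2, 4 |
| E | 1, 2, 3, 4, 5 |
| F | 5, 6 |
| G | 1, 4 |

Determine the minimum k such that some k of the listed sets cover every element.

C and E cover everything between them: the union {1, 2, 3, 4, 5, 6} is all of U.
No single set has all 6 elements (the largest, E, has 5), so 2 is optimal.

2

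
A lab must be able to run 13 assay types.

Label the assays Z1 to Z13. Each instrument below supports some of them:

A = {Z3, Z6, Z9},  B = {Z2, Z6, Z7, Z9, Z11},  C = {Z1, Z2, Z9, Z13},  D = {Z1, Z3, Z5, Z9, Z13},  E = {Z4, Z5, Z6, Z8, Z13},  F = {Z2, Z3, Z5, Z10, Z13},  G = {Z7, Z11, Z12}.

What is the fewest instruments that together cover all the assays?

Take {D, E, F, G}. Their union is {Z1, Z2, Z3, Z4, Z5, Z6, Z7, Z8, Z9, Z10, Z11, Z12, Z13}, which is all 13 assays.
No 3 of the 7 instruments cover everything (all 35 combinations miss at least one assay), so 4 is optimal.

4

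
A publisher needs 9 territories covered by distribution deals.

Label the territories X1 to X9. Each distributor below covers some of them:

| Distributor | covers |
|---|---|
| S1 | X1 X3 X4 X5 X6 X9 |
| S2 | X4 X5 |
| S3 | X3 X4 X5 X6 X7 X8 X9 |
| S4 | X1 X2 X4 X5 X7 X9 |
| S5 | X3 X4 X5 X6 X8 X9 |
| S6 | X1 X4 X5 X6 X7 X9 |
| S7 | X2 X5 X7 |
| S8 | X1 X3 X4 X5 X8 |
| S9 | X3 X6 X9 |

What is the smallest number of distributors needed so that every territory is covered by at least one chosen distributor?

Take {S3, S4}. Their union is {X1, X2, X3, X4, X5, X6, X7, X8, X9}, which is all 9 territories.
No single distributor has all 9 territories (the largest, S3, has 7), so 2 is optimal.

2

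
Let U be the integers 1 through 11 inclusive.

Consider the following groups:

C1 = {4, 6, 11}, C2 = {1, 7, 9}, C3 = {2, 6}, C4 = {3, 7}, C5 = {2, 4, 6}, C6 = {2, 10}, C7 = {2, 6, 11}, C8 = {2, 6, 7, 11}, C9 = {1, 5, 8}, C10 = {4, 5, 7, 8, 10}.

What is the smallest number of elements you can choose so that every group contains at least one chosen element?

4

H = {2, 5, 7, 11} meets every group (each contains at least one member of H), and |H| = 4.
The groups C1, C4, C6, C9 are pairwise disjoint, so any hitting set needs a separate element for each — at least 4. Hence 4 is optimal.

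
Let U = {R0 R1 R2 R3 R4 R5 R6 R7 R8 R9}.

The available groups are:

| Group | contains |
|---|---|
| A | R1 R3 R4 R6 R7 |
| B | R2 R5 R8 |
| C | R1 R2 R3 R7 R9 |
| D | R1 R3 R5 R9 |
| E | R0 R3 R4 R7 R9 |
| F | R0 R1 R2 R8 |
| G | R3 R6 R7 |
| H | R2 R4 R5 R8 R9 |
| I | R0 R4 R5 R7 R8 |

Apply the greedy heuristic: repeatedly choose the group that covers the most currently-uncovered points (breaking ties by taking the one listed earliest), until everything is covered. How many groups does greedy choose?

3

Greedy: pick A (covers 5 new) → pick H (covers 4 new) → pick E (covers 1 new). Total picks: 3.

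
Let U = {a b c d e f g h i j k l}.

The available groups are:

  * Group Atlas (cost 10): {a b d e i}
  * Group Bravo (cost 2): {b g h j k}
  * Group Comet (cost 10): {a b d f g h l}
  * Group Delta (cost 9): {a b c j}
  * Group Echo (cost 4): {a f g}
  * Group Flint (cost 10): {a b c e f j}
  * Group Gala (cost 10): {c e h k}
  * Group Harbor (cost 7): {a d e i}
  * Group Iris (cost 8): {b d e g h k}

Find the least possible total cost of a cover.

28

Bravo, Comet, Delta, Harbor together cover every element (Bravo ∪ Comet ∪ Delta ∪ Harbor = {a, b, c, d, e, f, g, h, i, j, k, l}); total cost 2 + 10 + 9 + 7 = 28.
The greedy pick Bravo, Harbor, Echo, Delta, Comet costs 32; no covering selection beats 28.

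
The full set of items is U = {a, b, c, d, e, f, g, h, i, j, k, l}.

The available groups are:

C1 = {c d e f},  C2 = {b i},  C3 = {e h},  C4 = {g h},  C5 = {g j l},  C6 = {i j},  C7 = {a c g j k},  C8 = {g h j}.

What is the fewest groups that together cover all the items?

5

Take {C1, C2, C3, C5, C7}. Their union is {a, b, c, d, e, f, g, h, i, j, k, l}, which is all 12 items.
No 4 of the 8 groups cover everything (all 70 combinations miss at least one item), so 5 is optimal.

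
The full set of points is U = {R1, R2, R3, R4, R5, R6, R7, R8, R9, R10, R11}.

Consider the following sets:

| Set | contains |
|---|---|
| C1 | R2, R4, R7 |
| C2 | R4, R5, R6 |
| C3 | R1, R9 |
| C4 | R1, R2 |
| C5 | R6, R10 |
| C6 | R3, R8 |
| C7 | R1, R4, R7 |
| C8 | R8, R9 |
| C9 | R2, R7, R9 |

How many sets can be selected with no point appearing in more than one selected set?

C1, C3, C5, C6 are pairwise disjoint (C1={R2,R4,R7}; C3={R1,R9}; C5={R6,R10}; C6={R3,R8}).
Every remaining set overlaps one of these, and no 5 of the listed sets are pairwise disjoint, so 4 is the maximum.

4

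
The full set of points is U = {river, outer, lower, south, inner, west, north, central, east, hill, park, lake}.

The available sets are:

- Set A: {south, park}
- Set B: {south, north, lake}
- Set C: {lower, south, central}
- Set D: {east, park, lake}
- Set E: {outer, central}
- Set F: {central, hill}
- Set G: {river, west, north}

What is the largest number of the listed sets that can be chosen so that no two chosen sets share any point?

A, E, G are pairwise disjoint (A={south,park}; E={outer,central}; G={river,west,north}).
Every remaining set overlaps one of these, and no 4 of the listed sets are pairwise disjoint, so 3 is the maximum.

3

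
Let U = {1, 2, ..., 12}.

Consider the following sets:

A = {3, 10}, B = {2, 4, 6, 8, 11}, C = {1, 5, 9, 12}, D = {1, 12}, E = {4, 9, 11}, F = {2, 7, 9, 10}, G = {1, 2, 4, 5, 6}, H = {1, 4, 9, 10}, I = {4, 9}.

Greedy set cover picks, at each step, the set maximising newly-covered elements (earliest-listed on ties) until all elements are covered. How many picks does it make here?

Greedy: pick B (covers 5 new) → pick C (covers 4 new) → pick A (covers 2 new) → pick F (covers 1 new). Total picks: 4.

4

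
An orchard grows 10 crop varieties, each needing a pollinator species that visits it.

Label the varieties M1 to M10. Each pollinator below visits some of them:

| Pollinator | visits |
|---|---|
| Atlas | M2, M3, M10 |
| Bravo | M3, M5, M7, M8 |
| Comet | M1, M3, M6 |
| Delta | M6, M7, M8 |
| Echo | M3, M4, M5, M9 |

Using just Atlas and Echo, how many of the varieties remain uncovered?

Union of Atlas, Echo = {M2, M3, M4, M5, M9, M10}.
Not covered: M1, M6, M7, M8 — 4 varieties.

4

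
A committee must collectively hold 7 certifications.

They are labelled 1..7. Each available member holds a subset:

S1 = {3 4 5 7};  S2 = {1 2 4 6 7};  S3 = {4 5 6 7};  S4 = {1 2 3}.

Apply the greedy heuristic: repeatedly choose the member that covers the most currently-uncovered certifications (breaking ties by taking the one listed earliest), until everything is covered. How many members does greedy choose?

2

Greedy: pick S2 (covers 5 new) → pick S1 (covers 2 new). Total picks: 2.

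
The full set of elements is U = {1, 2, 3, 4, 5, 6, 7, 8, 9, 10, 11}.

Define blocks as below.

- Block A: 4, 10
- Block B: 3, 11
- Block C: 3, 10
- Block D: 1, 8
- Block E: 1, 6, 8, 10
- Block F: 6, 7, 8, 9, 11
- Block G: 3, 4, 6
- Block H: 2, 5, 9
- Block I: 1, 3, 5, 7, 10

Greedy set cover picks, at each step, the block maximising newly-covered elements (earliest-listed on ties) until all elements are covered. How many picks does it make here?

Greedy: pick F (covers 5 new) → pick I (covers 4 new) → pick A (covers 1 new) → pick H (covers 1 new). Total picks: 4.

4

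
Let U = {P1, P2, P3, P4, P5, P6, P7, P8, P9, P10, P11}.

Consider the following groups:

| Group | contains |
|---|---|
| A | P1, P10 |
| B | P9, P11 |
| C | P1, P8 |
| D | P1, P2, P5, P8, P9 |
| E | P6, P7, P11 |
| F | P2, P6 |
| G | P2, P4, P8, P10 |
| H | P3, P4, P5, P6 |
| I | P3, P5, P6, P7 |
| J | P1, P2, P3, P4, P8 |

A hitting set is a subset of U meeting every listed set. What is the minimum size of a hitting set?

4

Take T = {P1, P4, P6, P11}. Each listed group contains at least one of these, so T is a hitting set of size 4.
No choice of 3 elements meets every group, so 4 is the minimum.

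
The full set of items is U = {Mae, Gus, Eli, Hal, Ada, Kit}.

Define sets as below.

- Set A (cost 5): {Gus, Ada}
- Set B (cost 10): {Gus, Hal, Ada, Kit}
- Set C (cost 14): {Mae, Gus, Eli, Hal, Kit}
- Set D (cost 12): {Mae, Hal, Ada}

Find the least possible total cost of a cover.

A, C together cover every item (A ∪ C = {Mae, Gus, Eli, Hal, Ada, Kit}); total cost 5 + 14 = 19.
No covering selection has total cost below 19.

19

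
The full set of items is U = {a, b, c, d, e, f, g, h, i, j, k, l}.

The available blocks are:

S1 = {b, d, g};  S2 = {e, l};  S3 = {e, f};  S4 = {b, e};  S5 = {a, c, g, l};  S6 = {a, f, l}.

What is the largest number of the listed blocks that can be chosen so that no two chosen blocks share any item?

2

S4, S5 are pairwise disjoint (S4={b,e}; S5={a,c,g,l}).
Every remaining block overlaps one of these, and no 3 of the listed blocks are pairwise disjoint, so 2 is the maximum.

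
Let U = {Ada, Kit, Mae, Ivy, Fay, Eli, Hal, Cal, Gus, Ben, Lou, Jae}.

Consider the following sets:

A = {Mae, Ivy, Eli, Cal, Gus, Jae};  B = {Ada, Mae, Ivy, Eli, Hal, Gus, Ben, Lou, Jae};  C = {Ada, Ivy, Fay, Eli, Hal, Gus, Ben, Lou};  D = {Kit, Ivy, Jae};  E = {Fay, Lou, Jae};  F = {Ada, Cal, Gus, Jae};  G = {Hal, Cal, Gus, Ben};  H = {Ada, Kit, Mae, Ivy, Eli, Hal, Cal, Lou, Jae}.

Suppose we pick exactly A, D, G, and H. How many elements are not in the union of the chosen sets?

Union of A, D, G, H = {Ada, Kit, Mae, Ivy, Eli, Hal, Cal, Gus, Ben, Lou, Jae}.
Not covered: Fay — 1 element.

1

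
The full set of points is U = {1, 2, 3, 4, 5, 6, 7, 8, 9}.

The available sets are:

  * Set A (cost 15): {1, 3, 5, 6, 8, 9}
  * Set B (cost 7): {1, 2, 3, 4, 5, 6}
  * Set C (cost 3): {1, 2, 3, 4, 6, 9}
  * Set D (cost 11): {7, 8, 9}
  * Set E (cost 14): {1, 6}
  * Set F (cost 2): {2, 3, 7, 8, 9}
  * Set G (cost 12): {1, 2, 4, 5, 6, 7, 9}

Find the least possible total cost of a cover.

B, F together cover every point (B ∪ F = {1, 2, 3, 4, 5, 6, 7, 8, 9}); total cost 7 + 2 = 9.
The greedy pick F, C, B costs 12; no covering selection beats 9.

9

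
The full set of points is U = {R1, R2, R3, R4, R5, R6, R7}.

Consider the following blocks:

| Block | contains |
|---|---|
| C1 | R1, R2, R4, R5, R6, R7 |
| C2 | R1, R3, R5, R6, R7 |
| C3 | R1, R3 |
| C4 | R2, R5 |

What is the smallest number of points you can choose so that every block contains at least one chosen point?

Take H = {R1, R5}. Each listed block contains at least one of these, so H is a hitting set of size 2.
The blocks C3, C4 are pairwise disjoint, so any hitting set needs a separate point for each — at least 2. Hence 2 is optimal.

2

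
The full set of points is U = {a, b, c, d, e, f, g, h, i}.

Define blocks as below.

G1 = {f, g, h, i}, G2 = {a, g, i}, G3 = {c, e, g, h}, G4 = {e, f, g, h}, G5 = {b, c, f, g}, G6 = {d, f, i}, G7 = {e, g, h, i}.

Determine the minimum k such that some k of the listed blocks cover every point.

G2 and G4 and G5 and G6 together: G2 ∪ G4 ∪ G5 ∪ G6 = {a, b, c, d, e, f, g, h, i} — every point is covered.
No 3 of the 7 blocks cover everything (all 35 combinations miss at least one point), so 4 is optimal.

4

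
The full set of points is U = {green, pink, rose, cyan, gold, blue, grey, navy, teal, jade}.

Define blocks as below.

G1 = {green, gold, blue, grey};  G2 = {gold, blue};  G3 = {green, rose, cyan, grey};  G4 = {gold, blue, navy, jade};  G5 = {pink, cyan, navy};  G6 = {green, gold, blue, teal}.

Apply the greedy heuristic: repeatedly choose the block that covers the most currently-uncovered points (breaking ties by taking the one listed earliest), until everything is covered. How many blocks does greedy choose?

5

Greedy: pick G1 (covers 4 new) → pick G5 (covers 3 new) → pick G3 (covers 1 new) → pick G4 (covers 1 new) → pick G6 (covers 1 new). Total picks: 5.
(The true minimum cover uses only 4 blocks, so greedy is not optimal here.)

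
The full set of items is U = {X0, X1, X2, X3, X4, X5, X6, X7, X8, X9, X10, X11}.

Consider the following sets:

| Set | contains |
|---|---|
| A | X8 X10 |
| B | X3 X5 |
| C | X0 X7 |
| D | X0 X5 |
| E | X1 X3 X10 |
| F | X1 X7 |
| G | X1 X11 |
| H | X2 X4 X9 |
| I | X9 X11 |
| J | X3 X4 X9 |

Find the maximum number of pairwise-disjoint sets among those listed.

A, B, C, G, H are pairwise disjoint (A={X8,X10}; B={X3,X5}; C={X0,X7}; G={X1,X11}; H={X2,X4,X9}).
Every remaining set overlaps one of these, and no 6 of the listed sets are pairwise disjoint, so 5 is the maximum.

5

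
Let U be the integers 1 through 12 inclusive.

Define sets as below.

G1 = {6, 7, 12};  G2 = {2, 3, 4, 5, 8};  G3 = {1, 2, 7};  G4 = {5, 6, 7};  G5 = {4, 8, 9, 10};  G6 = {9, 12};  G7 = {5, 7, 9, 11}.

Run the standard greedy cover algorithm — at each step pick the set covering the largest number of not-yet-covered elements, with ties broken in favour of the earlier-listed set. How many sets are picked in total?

5

Greedy: pick G2 (covers 5 new) → pick G1 (covers 3 new) → pick G5 (covers 2 new) → pick G3 (covers 1 new) → pick G7 (covers 1 new). Total picks: 5.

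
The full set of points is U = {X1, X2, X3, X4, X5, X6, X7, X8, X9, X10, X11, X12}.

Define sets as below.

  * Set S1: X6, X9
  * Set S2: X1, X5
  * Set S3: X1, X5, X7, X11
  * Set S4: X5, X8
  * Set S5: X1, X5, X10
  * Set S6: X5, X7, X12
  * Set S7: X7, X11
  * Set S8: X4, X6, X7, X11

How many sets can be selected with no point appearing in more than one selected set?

S1, S2, S7 are pairwise disjoint (S1={X6,X9}; S2={X1,X5}; S7={X7,X11}).
Every remaining set overlaps one of these, and no 4 of the listed sets are pairwise disjoint, so 3 is the maximum.

3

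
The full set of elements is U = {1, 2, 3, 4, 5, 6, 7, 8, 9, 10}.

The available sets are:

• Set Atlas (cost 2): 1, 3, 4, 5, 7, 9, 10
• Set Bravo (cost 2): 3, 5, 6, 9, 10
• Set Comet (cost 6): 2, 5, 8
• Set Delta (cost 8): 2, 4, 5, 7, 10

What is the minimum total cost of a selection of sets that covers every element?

10

Atlas, Bravo, Comet together cover every element (Atlas ∪ Bravo ∪ Comet = {1, 2, 3, 4, 5, 6, 7, 8, 9, 10}); total cost 2 + 2 + 6 = 10.
No covering selection has total cost below 10.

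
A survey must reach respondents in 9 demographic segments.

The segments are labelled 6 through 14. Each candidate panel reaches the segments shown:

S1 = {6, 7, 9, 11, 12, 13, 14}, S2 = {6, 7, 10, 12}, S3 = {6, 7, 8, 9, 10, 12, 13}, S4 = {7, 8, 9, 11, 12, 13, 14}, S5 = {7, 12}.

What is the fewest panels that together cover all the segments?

S3 and S4 together: S3 ∪ S4 = {6, 7, 8, 9, 10, 11, 12, 13, 14} — every segment is covered.
No single panel has all 9 segments (the largest, S1, has 7), so 2 is optimal.

2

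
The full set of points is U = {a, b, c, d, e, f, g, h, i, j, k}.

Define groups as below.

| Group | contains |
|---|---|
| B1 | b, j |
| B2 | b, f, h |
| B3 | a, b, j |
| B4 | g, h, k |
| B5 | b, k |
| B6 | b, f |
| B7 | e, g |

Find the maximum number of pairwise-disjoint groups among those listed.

2

B5, B7 are pairwise disjoint (B5={b,k}; B7={e,g}).
Every remaining group overlaps one of these, and no 3 of the listed groups are pairwise disjoint, so 2 is the maximum.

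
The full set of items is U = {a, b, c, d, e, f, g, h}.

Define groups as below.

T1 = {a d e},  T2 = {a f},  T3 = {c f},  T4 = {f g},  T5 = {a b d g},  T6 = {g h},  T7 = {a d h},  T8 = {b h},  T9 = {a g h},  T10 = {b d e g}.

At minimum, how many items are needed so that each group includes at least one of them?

3

Take T = {d, f, h}. Each listed group contains at least one of these, so T is a hitting set of size 3.
The groups T1, T3, T6 are pairwise disjoint, so any hitting set needs a separate item for each — at least 3. Hence 3 is optimal.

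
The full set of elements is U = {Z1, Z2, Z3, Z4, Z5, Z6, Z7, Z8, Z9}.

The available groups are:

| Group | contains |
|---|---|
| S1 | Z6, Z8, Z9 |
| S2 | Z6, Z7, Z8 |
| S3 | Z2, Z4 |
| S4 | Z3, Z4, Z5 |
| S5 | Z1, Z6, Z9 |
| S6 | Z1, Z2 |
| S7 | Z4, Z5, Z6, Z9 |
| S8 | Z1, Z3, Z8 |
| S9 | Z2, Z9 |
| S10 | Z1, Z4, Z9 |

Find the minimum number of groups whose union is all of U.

4

S2 and S3 and S4 and S10 together: S2 ∪ S3 ∪ S4 ∪ S10 = {Z1, Z2, Z3, Z4, Z5, Z6, Z7, Z8, Z9} — every element is covered.
No 3 of the 10 groups cover everything (all 120 combinations miss at least one element), so 4 is optimal.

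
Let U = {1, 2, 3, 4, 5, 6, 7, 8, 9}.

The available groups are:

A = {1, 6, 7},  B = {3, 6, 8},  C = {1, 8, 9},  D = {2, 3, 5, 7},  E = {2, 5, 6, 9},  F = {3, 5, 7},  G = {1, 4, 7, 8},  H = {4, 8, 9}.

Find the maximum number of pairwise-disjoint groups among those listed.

F, H are pairwise disjoint (F={3,5,7}; H={4,8,9}).
Every remaining group overlaps one of these, and no 3 of the listed groups are pairwise disjoint, so 2 is the maximum.

2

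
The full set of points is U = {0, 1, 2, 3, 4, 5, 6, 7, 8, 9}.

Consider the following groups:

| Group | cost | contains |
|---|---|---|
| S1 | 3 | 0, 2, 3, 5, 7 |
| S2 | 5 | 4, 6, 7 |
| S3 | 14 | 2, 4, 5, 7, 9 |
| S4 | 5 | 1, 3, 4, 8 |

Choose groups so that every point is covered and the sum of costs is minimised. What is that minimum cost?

S1, S2, S3, S4 together cover every point (S1 ∪ S2 ∪ S3 ∪ S4 = {0, 1, 2, 3, 4, 5, 6, 7, 8, 9}); total cost 3 + 5 + 14 + 5 = 27.
No covering selection has total cost below 27.

27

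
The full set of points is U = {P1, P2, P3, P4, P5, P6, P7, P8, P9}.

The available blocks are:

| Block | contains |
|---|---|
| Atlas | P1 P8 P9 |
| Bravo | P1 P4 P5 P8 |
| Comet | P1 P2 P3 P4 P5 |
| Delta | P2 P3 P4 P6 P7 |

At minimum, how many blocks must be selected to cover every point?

Atlas and Comet and Delta together: Atlas ∪ Comet ∪ Delta = {P1, P2, P3, P4, P5, P6, P7, P8, P9} — every point is covered.
Only Delta contains P6, so Delta is forced; the remaining 4 points need at least 2 more blocks (each remaining block adds at most 3) — so at least 3 blocks are needed, and 3 is optimal.

3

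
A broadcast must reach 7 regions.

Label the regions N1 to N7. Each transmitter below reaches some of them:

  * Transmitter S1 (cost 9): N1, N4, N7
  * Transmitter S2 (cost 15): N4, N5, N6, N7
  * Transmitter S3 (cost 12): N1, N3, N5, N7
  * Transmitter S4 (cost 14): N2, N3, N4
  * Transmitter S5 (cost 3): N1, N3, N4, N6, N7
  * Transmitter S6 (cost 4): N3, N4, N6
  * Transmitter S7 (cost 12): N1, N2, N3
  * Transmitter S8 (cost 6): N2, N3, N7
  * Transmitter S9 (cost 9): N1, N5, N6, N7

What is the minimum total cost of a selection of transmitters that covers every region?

18

S5, S8, S9 together cover every region (S5 ∪ S8 ∪ S9 = {N1, N2, N3, N4, N5, N6, N7}); total cost 3 + 6 + 9 = 18.
No covering selection has total cost below 18.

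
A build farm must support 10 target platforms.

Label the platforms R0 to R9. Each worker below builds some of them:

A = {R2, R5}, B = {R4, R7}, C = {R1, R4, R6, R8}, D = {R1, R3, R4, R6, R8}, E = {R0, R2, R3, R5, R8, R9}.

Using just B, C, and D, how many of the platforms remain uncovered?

Union of B, C, D = {R1, R3, R4, R6, R7, R8}.
Not covered: R0, R2, R5, R9 — 4 platforms.

4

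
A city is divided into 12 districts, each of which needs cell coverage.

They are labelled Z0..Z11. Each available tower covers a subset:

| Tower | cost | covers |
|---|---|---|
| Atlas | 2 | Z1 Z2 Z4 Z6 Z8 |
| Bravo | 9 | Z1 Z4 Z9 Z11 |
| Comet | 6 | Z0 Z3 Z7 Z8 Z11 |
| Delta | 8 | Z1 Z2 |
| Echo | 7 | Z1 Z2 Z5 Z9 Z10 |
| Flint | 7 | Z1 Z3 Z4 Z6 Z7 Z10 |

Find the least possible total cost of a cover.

Atlas, Comet, Echo together cover every district (Atlas ∪ Comet ∪ Echo = {Z0, Z1, Z2, Z3, Z4, Z5, Z6, Z7, Z8, Z9, Z10, Z11}); total cost 2 + 6 + 7 = 15.
No covering selection has total cost below 15.

15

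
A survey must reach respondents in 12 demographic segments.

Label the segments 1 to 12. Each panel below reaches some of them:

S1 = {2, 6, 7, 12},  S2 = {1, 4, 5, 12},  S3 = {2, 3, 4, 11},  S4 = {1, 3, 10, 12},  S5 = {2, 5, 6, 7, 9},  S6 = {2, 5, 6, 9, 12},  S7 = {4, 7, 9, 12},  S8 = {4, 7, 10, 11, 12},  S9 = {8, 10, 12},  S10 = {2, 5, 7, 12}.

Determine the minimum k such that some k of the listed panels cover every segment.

S3 and S4 and S5 and S9 together: S3 ∪ S4 ∪ S5 ∪ S9 = {1, 2, 3, 4, 5, 6, 7, 8, 9, 10, 11, 12} — every segment is covered.
No 3 of the 10 panels cover everything (all 120 combinations miss at least one segment), so 4 is optimal.

4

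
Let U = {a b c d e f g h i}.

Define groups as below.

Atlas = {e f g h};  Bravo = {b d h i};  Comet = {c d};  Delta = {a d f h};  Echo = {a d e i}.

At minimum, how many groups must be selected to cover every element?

Take {Atlas, Bravo, Comet, Delta}. Their union is {a, b, c, d, e, f, g, h, i}, which is all 9 elements.
No 3 of the 5 groups cover everything (all 10 combinations miss at least one element), so 4 is optimal.

4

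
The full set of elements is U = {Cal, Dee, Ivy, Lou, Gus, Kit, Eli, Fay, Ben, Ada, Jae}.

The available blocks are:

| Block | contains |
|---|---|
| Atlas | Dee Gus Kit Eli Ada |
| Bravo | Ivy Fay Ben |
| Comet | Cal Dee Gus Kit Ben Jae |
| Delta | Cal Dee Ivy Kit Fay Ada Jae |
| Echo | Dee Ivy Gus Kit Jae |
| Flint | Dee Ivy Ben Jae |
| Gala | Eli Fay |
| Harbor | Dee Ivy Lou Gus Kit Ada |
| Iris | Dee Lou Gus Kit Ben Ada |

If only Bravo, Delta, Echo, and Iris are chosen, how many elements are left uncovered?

1

Union of Bravo, Delta, Echo, Iris = {Cal, Dee, Ivy, Lou, Gus, Kit, Fay, Ben, Ada, Jae}.
Not covered: Eli — 1 element.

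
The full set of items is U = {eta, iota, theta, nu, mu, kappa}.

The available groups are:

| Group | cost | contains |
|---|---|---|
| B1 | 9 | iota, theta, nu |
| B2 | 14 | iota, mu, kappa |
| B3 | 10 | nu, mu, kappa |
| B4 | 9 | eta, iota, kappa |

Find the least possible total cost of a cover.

28

B1, B3, B4 together cover every item (B1 ∪ B3 ∪ B4 = {eta, iota, theta, nu, mu, kappa}); total cost 9 + 10 + 9 = 28.
No covering selection has total cost below 28.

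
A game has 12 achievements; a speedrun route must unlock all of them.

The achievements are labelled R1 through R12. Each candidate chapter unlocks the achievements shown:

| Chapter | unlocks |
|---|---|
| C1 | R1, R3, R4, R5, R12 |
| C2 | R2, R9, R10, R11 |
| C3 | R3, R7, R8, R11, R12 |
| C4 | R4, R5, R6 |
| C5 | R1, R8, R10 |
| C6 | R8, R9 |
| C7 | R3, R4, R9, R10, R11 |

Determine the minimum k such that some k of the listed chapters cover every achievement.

Take {C2, C3, C4, C5}. Their union is {R1, R2, R3, R4, R5, R6, R7, R8, R9, R10, R11, R12}, which is all 12 achievements.
Only C3 contains R7, so C3 is forced; the remaining 7 achievements need at least 3 more chapters (each remaining chapter adds at most 3) — so at least 4 chapters are needed, and 4 is optimal.

4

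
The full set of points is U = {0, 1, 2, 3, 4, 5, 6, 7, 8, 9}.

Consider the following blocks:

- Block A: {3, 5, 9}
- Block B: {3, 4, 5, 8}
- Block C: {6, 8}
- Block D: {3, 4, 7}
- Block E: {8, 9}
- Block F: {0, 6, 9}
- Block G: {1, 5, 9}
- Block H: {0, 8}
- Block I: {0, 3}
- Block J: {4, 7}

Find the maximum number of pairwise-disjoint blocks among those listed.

C, G, I, J are pairwise disjoint (C={6,8}; G={1,5,9}; I={0,3}; J={4,7}).
Every remaining block overlaps one of these, and no 5 of the listed blocks are pairwise disjoint, so 4 is the maximum.

4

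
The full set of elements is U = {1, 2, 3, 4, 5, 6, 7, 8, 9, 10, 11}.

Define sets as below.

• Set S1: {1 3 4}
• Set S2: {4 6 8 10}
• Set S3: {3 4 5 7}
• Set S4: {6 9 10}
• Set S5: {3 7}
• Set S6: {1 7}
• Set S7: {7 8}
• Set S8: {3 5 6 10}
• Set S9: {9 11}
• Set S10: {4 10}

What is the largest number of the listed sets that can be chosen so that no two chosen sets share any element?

3

S1, S7, S9 are pairwise disjoint (S1={1,3,4}; S7={7,8}; S9={9,11}).
Every remaining set overlaps one of these, and no 4 of the listed sets are pairwise disjoint, so 3 is the maximum.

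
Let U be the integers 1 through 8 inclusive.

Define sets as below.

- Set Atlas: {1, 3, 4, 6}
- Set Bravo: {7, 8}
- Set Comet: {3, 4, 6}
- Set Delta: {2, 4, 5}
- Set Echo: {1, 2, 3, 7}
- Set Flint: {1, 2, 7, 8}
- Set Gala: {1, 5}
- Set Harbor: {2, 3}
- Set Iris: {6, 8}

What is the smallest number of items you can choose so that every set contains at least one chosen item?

3

The 3 items {3, 5, 8} hit every set.
The sets Gala, Harbor, Iris are pairwise disjoint, so any hitting set needs a separate item for each — at least 3. Hence 3 is optimal.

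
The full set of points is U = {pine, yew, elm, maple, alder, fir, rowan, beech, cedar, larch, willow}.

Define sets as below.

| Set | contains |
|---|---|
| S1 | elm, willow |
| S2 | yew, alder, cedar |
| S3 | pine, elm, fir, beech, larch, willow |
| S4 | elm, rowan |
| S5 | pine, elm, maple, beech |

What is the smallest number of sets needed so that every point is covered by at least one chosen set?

4

S2, S3, S4, and S5 cover everything between them: the union {pine, yew, elm, maple, alder, fir, rowan, beech, cedar, larch, willow} is all of U.
Only S5 contains maple, so S5 is forced; the remaining 7 points need at least 3 more sets (each remaining set adds at most 3) — so at least 4 sets are needed, and 4 is optimal.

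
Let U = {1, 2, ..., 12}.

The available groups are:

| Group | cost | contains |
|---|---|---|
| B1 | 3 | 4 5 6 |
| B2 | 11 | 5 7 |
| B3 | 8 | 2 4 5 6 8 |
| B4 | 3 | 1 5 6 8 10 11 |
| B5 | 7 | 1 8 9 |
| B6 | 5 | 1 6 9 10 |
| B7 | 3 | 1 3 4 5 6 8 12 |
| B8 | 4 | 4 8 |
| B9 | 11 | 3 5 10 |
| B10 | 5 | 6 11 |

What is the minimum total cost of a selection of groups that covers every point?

B2, B3, B4, B6, B7 together cover every point (B2 ∪ B3 ∪ B4 ∪ B6 ∪ B7 = {1, 2, 3, 4, 5, 6, 7, 8, 9, 10, 11, 12}); total cost 11 + 8 + 3 + 5 + 3 = 30.
No covering selection has total cost below 30.

30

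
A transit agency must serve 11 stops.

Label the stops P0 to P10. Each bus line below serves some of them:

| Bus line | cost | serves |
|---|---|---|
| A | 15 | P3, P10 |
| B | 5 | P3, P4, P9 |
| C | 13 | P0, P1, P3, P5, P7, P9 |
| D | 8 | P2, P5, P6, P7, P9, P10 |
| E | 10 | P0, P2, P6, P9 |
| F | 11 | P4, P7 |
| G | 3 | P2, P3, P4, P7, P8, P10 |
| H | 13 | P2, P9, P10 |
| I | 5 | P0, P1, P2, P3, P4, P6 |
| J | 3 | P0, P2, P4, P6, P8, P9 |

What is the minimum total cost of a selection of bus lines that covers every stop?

16

D, I, J together cover every stop (D ∪ I ∪ J = {P0, P1, P2, P3, P4, P5, P6, P7, P8, P9, P10}); total cost 8 + 5 + 3 = 16.
The greedy pick G, J, I, D costs 19; no covering selection beats 16.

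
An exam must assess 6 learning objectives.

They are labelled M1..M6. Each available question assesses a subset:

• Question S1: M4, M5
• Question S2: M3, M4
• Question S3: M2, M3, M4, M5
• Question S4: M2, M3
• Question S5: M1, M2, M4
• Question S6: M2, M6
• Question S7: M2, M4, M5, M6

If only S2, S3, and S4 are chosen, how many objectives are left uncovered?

2

Union of S2, S3, S4 = {M2, M3, M4, M5}.
Not covered: M1, M6 — 2 objectives.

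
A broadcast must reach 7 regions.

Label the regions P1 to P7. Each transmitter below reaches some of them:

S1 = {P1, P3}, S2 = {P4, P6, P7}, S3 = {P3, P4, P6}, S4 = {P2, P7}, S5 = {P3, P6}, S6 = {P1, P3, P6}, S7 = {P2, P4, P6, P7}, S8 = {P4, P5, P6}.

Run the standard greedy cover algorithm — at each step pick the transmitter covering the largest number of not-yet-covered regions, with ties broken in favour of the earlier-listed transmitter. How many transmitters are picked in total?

3

Greedy: pick S7 (covers 4 new) → pick S1 (covers 2 new) → pick S8 (covers 1 new). Total picks: 3.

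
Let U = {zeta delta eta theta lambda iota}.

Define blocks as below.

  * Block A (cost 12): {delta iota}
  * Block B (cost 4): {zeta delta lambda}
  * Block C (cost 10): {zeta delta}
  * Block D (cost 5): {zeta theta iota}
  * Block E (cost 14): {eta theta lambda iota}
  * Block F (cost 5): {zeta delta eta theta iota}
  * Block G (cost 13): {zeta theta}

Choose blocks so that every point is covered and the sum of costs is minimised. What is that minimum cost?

9

B, F together cover every point (B ∪ F = {zeta, delta, eta, theta, lambda, iota}); total cost 4 + 5 = 9.
No covering selection has total cost below 9.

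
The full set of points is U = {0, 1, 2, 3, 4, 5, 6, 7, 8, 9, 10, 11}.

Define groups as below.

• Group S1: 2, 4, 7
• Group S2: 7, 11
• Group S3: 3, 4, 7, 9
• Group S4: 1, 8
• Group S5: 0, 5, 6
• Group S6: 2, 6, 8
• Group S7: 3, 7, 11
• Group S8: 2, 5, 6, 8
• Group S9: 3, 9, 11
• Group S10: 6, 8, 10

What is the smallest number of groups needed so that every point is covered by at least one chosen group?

Take {S1, S4, S5, S9, S10}. Their union is {0, 1, 2, 3, 4, 5, 6, 7, 8, 9, 10, 11}, which is all 12 points.
No 4 of the 10 groups cover everything (all 210 combinations miss at least one point), so 5 is optimal.

5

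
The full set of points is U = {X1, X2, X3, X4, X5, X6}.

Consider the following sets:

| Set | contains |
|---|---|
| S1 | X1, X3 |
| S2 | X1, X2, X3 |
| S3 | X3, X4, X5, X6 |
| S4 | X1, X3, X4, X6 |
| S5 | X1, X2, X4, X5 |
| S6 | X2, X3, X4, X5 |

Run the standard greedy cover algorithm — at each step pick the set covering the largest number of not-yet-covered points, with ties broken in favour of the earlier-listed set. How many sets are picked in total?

Greedy: pick S3 (covers 4 new) → pick S2 (covers 2 new). Total picks: 2.

2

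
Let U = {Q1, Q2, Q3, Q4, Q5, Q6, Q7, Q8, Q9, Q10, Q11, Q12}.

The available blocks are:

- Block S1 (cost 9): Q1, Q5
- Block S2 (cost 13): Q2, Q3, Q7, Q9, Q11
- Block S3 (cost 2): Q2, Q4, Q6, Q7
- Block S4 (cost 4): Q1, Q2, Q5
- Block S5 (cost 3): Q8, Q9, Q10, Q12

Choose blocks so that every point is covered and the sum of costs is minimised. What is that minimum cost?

S2, S3, S4, S5 together cover every point (S2 ∪ S3 ∪ S4 ∪ S5 = {Q1, Q2, Q3, Q4, Q5, Q6, Q7, Q8, Q9, Q10, Q11, Q12}); total cost 13 + 2 + 4 + 3 = 22.
No covering selection has total cost below 22.

22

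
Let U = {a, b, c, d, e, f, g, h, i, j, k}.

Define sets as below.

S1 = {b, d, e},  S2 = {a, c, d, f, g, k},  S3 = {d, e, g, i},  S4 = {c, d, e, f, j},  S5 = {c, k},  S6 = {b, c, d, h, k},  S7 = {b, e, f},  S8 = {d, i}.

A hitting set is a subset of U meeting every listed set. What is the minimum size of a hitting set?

3

The 3 points {e, i, k} hit every set.
The sets S5, S7, S8 are pairwise disjoint, so any hitting set needs a separate point for each — at least 3. Hence 3 is optimal.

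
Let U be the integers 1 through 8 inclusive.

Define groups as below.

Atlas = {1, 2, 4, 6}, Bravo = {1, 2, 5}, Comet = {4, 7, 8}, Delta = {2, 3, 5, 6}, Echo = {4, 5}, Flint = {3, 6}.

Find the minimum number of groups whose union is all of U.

Bravo, Comet, and Flint cover everything between them: the union {1, 2, 3, 4, 5, 6, 7, 8} is all of U.
Only Comet contains 7, so Comet is forced; the remaining 5 points need at least 2 more groups (each remaining group adds at most 4) — so at least 3 groups are needed, and 3 is optimal.

3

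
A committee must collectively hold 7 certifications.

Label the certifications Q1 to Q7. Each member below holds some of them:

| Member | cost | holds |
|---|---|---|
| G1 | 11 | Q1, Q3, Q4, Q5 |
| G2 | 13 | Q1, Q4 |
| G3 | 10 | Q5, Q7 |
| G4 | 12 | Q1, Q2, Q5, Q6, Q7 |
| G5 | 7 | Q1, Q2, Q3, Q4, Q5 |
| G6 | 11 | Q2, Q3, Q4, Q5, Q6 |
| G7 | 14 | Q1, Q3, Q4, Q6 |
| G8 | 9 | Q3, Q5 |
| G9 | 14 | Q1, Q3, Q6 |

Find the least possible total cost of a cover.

19

G4, G5 together cover every certification (G4 ∪ G5 = {Q1, Q2, Q3, Q4, Q5, Q6, Q7}); total cost 12 + 7 = 19.
No covering selection has total cost below 19.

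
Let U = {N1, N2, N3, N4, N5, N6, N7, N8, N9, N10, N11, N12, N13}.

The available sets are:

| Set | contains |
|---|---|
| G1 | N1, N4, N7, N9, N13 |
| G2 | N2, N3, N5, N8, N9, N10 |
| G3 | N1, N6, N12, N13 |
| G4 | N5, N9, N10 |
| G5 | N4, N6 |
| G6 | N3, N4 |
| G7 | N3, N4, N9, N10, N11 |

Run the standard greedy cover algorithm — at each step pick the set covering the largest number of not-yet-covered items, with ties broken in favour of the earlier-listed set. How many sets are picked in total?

Greedy: pick G2 (covers 6 new) → pick G1 (covers 4 new) → pick G3 (covers 2 new) → pick G7 (covers 1 new). Total picks: 4.

4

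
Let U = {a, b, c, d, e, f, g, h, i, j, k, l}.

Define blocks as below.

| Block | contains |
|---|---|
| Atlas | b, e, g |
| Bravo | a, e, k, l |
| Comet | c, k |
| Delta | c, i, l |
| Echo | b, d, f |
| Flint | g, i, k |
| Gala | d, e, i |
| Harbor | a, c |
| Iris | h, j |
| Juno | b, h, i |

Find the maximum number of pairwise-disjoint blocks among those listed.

Echo, Flint, Harbor, Iris are pairwise disjoint (Echo={b,d,f}; Flint={g,i,k}; Harbor={a,c}; Iris={h,j}).
Every remaining block overlaps one of these, and no 5 of the listed blocks are pairwise disjoint, so 4 is the maximum.

4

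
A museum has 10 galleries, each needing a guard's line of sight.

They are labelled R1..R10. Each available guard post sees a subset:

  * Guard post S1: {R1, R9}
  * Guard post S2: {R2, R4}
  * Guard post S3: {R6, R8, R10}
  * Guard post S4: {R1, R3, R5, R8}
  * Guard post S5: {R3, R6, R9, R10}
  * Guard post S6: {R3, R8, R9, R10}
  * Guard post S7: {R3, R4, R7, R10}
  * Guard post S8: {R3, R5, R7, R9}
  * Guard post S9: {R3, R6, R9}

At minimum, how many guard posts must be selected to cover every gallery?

4

Take {S2, S3, S4, S8}. Their union is {R1, R2, R3, R4, R5, R6, R7, R8, R9, R10}, which is all 10 galleries.
No 3 of the 9 guard posts cover everything (all 84 combinations miss at least one gallery), so 4 is optimal.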